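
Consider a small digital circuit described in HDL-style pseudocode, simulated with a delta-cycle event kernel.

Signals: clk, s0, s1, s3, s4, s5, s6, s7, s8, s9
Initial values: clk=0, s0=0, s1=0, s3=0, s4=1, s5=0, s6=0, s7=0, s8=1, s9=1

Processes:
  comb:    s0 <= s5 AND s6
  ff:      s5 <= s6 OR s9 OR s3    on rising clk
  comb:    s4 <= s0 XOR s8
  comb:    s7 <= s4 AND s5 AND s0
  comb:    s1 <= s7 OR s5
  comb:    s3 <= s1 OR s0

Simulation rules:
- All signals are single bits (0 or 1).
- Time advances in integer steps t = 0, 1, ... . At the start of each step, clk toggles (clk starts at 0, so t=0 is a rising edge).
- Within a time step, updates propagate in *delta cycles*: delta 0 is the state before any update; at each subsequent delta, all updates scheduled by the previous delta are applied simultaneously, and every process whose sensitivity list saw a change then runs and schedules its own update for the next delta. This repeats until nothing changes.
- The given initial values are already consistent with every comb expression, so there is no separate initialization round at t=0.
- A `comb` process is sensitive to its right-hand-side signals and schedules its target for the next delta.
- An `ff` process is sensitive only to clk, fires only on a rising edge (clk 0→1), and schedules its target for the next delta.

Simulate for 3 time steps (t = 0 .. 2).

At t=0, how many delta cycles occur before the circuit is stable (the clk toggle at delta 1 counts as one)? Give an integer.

[bits: s0,s9,s1,s5,s4,s8,s3,s6,clk,s7]
t=0: Δ0=0100110000 Δ1=0100110010 Δ2=0101110010 Δ3=0111110010 Δ4=0111111010 | 4Δ
t=1: Δ0=0111111010 Δ1=0111111000 | 1Δ
t=2: Δ0=0111111000 Δ1=0111111010 | 1Δ

4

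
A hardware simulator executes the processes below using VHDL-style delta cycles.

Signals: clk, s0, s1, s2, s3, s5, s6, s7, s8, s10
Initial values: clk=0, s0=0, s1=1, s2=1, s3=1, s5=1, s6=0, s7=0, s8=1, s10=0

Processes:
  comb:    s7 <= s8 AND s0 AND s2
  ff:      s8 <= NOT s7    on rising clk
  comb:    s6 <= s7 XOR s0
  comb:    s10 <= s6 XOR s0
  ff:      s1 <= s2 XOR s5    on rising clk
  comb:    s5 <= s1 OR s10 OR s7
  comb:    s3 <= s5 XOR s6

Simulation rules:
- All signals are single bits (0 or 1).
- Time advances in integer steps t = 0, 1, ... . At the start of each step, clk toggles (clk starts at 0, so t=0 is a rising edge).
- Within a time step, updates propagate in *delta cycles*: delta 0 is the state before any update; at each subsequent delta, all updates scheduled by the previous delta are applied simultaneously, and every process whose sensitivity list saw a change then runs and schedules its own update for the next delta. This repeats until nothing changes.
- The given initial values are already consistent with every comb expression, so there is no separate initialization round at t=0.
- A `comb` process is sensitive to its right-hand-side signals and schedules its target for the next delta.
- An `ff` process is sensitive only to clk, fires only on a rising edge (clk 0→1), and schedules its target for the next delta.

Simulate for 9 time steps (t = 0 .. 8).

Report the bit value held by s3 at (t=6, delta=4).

t0.Δ0 clk=0 s5=1 s1=1 s8=1 s0=0 s3=1 s10=0 s2=1 s7=0 s6=0
t0.Δ1 clk=1 s5=1 s1=1 s8=1 s0=0 s3=1 s10=0 s2=1 s7=0 s6=0
t0.Δ2 clk=1 s5=1 s1=0 s8=1 s0=0 s3=1 s10=0 s2=1 s7=0 s6=0
t0.Δ3 clk=1 s5=0 s1=0 s8=1 s0=0 s3=1 s10=0 s2=1 s7=0 s6=0
t0.Δ4 clk=1 s5=0 s1=0 s8=1 s0=0 s3=0 s10=0 s2=1 s7=0 s6=0
t1.Δ0 clk=1 s5=0 s1=0 s8=1 s0=0 s3=0 s10=0 s2=1 s7=0 s6=0
t1.Δ1 clk=0 s5=0 s1=0 s8=1 s0=0 s3=0 s10=0 s2=1 s7=0 s6=0
t2.Δ0 clk=0 s5=0 s1=0 s8=1 s0=0 s3=0 s10=0 s2=1 s7=0 s6=0
t2.Δ1 clk=1 s5=0 s1=0 s8=1 s0=0 s3=0 s10=0 s2=1 s7=0 s6=0
t2.Δ2 clk=1 s5=0 s1=1 s8=1 s0=0 s3=0 s10=0 s2=1 s7=0 s6=0
t2.Δ3 clk=1 s5=1 s1=1 s8=1 s0=0 s3=0 s10=0 s2=1 s7=0 s6=0
t2.Δ4 clk=1 s5=1 s1=1 s8=1 s0=0 s3=1 s10=0 s2=1 s7=0 s6=0
t3.Δ0 clk=1 s5=1 s1=1 s8=1 s0=0 s3=1 s10=0 s2=1 s7=0 s6=0
t3.Δ1 clk=0 s5=1 s1=1 s8=1 s0=0 s3=1 s10=0 s2=1 s7=0 s6=0
t4.Δ0 clk=0 s5=1 s1=1 s8=1 s0=0 s3=1 s10=0 s2=1 s7=0 s6=0
t4.Δ1 clk=1 s5=1 s1=1 s8=1 s0=0 s3=1 s10=0 s2=1 s7=0 s6=0
t4.Δ2 clk=1 s5=1 s1=0 s8=1 s0=0 s3=1 s10=0 s2=1 s7=0 s6=0
t4.Δ3 clk=1 s5=0 s1=0 s8=1 s0=0 s3=1 s10=0 s2=1 s7=0 s6=0
t4.Δ4 clk=1 s5=0 s1=0 s8=1 s0=0 s3=0 s10=0 s2=1 s7=0 s6=0
t5.Δ0 clk=1 s5=0 s1=0 s8=1 s0=0 s3=0 s10=0 s2=1 s7=0 s6=0
t5.Δ1 clk=0 s5=0 s1=0 s8=1 s0=0 s3=0 s10=0 s2=1 s7=0 s6=0
t6.Δ0 clk=0 s5=0 s1=0 s8=1 s0=0 s3=0 s10=0 s2=1 s7=0 s6=0
t6.Δ1 clk=1 s5=0 s1=0 s8=1 s0=0 s3=0 s10=0 s2=1 s7=0 s6=0
t6.Δ2 clk=1 s5=0 s1=1 s8=1 s0=0 s3=0 s10=0 s2=1 s7=0 s6=0
t6.Δ3 clk=1 s5=1 s1=1 s8=1 s0=0 s3=0 s10=0 s2=1 s7=0 s6=0
t6.Δ4 clk=1 s5=1 s1=1 s8=1 s0=0 s3=1 s10=0 s2=1 s7=0 s6=0
t7.Δ0 clk=1 s5=1 s1=1 s8=1 s0=0 s3=1 s10=0 s2=1 s7=0 s6=0
t7.Δ1 clk=0 s5=1 s1=1 s8=1 s0=0 s3=1 s10=0 s2=1 s7=0 s6=0
t8.Δ0 clk=0 s5=1 s1=1 s8=1 s0=0 s3=1 s10=0 s2=1 s7=0 s6=0
t8.Δ1 clk=1 s5=1 s1=1 s8=1 s0=0 s3=1 s10=0 s2=1 s7=0 s6=0
t8.Δ2 clk=1 s5=1 s1=0 s8=1 s0=0 s3=1 s10=0 s2=1 s7=0 s6=0
t8.Δ3 clk=1 s5=0 s1=0 s8=1 s0=0 s3=1 s10=0 s2=1 s7=0 s6=0
t8.Δ4 clk=1 s5=0 s1=0 s8=1 s0=0 s3=0 s10=0 s2=1 s7=0 s6=0

1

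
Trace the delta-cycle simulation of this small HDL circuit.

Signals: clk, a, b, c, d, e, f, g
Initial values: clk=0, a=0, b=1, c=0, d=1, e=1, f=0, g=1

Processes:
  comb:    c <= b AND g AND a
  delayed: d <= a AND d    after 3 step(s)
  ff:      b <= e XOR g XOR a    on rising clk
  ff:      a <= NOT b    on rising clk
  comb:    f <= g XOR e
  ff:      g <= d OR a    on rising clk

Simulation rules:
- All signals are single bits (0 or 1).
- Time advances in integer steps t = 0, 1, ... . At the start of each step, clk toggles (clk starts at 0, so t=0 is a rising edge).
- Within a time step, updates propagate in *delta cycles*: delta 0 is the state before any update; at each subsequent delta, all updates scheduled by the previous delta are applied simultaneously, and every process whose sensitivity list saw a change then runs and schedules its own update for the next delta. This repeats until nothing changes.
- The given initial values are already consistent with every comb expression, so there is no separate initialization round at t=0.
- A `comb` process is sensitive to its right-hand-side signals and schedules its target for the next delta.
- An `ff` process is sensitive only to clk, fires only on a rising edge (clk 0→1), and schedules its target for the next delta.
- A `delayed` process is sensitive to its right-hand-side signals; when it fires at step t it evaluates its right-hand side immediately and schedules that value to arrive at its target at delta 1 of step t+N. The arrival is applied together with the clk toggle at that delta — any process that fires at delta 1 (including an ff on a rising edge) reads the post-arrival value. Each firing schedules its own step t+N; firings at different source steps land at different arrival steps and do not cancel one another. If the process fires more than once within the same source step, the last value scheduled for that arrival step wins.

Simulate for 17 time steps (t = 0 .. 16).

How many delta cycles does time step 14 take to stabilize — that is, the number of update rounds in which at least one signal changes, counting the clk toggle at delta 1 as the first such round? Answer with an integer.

3

t0.Δ0 clk=0 d=1 c=0 b=1 a=0 f=0 g=1 e=1
t0.Δ1 clk=1 d=1 c=0 b=1 a=0 f=0 g=1 e=1
t0.Δ2 clk=1 d=1 c=0 b=0 a=0 f=0 g=1 e=1
t1.Δ0 clk=1 d=1 c=0 b=0 a=0 f=0 g=1 e=1
t1.Δ1 clk=0 d=1 c=0 b=0 a=0 f=0 g=1 e=1
t2.Δ0 clk=0 d=1 c=0 b=0 a=0 f=0 g=1 e=1
t2.Δ1 clk=1 d=1 c=0 b=0 a=0 f=0 g=1 e=1
t2.Δ2 clk=1 d=1 c=0 b=0 a=1 f=0 g=1 e=1
t3.Δ0 clk=1 d=1 c=0 b=0 a=1 f=0 g=1 e=1
t3.Δ1 clk=0 d=1 c=0 b=0 a=1 f=0 g=1 e=1
t4.Δ0 clk=0 d=1 c=0 b=0 a=1 f=0 g=1 e=1
t4.Δ1 clk=1 d=1 c=0 b=0 a=1 f=0 g=1 e=1
t4.Δ2 clk=1 d=1 c=0 b=1 a=1 f=0 g=1 e=1
t4.Δ3 clk=1 d=1 c=1 b=1 a=1 f=0 g=1 e=1
t5.Δ0 clk=1 d=1 c=1 b=1 a=1 f=0 g=1 e=1
t5.Δ1 clk=0 d=1 c=1 b=1 a=1 f=0 g=1 e=1
t6.Δ0 clk=0 d=1 c=1 b=1 a=1 f=0 g=1 e=1
t6.Δ1 clk=1 d=1 c=1 b=1 a=1 f=0 g=1 e=1
t6.Δ2 clk=1 d=1 c=1 b=1 a=0 f=0 g=1 e=1
t6.Δ3 clk=1 d=1 c=0 b=1 a=0 f=0 g=1 e=1
t7.Δ0 clk=1 d=1 c=0 b=1 a=0 f=0 g=1 e=1
t7.Δ1 clk=0 d=1 c=0 b=1 a=0 f=0 g=1 e=1
t8.Δ0 clk=0 d=1 c=0 b=1 a=0 f=0 g=1 e=1
t8.Δ1 clk=1 d=1 c=0 b=1 a=0 f=0 g=1 e=1
t8.Δ2 clk=1 d=1 c=0 b=0 a=0 f=0 g=1 e=1
t9.Δ0 clk=1 d=1 c=0 b=0 a=0 f=0 g=1 e=1
t9.Δ1 clk=0 d=0 c=0 b=0 a=0 f=0 g=1 e=1
t10.Δ0 clk=0 d=0 c=0 b=0 a=0 f=0 g=1 e=1
t10.Δ1 clk=1 d=0 c=0 b=0 a=0 f=0 g=1 e=1
t10.Δ2 clk=1 d=0 c=0 b=0 a=1 f=0 g=0 e=1
t10.Δ3 clk=1 d=0 c=0 b=0 a=1 f=1 g=0 e=1
t11.Δ0 clk=1 d=0 c=0 b=0 a=1 f=1 g=0 e=1
t11.Δ1 clk=0 d=0 c=0 b=0 a=1 f=1 g=0 e=1
t12.Δ0 clk=0 d=0 c=0 b=0 a=1 f=1 g=0 e=1
t12.Δ1 clk=1 d=0 c=0 b=0 a=1 f=1 g=0 e=1
t12.Δ2 clk=1 d=0 c=0 b=0 a=1 f=1 g=1 e=1
t12.Δ3 clk=1 d=0 c=0 b=0 a=1 f=0 g=1 e=1
t13.Δ0 clk=1 d=0 c=0 b=0 a=1 f=0 g=1 e=1
t13.Δ1 clk=0 d=0 c=0 b=0 a=1 f=0 g=1 e=1
t14.Δ0 clk=0 d=0 c=0 b=0 a=1 f=0 g=1 e=1
t14.Δ1 clk=1 d=0 c=0 b=0 a=1 f=0 g=1 e=1
t14.Δ2 clk=1 d=0 c=0 b=1 a=1 f=0 g=1 e=1
t14.Δ3 clk=1 d=0 c=1 b=1 a=1 f=0 g=1 e=1
t15.Δ0 clk=1 d=0 c=1 b=1 a=1 f=0 g=1 e=1
t15.Δ1 clk=0 d=0 c=1 b=1 a=1 f=0 g=1 e=1
t16.Δ0 clk=0 d=0 c=1 b=1 a=1 f=0 g=1 e=1
t16.Δ1 clk=1 d=0 c=1 b=1 a=1 f=0 g=1 e=1
t16.Δ2 clk=1 d=0 c=1 b=1 a=0 f=0 g=1 e=1
t16.Δ3 clk=1 d=0 c=0 b=1 a=0 f=0 g=1 e=1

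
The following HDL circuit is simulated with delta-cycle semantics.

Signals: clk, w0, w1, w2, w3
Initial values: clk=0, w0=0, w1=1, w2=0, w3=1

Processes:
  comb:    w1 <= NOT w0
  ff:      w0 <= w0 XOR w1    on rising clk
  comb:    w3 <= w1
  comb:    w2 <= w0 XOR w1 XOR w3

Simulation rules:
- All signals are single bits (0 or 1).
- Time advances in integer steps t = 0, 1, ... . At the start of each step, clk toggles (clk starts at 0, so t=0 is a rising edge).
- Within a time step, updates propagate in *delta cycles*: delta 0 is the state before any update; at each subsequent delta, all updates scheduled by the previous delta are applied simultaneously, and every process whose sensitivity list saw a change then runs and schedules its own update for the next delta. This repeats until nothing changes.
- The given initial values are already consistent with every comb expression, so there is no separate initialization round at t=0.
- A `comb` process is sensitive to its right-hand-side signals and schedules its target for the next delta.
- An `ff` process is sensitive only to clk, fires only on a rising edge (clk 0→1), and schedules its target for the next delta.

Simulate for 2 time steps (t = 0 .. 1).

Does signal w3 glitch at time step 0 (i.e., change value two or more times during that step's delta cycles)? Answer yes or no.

[bits: w2,clk,w0,w3,w1]
t=0: Δ0=00011 Δ1=01011 Δ2=01111 Δ3=11110 Δ4=01100 Δ5=11100 | 5Δ
t=1: Δ0=11100 Δ1=10100 | 1Δ

no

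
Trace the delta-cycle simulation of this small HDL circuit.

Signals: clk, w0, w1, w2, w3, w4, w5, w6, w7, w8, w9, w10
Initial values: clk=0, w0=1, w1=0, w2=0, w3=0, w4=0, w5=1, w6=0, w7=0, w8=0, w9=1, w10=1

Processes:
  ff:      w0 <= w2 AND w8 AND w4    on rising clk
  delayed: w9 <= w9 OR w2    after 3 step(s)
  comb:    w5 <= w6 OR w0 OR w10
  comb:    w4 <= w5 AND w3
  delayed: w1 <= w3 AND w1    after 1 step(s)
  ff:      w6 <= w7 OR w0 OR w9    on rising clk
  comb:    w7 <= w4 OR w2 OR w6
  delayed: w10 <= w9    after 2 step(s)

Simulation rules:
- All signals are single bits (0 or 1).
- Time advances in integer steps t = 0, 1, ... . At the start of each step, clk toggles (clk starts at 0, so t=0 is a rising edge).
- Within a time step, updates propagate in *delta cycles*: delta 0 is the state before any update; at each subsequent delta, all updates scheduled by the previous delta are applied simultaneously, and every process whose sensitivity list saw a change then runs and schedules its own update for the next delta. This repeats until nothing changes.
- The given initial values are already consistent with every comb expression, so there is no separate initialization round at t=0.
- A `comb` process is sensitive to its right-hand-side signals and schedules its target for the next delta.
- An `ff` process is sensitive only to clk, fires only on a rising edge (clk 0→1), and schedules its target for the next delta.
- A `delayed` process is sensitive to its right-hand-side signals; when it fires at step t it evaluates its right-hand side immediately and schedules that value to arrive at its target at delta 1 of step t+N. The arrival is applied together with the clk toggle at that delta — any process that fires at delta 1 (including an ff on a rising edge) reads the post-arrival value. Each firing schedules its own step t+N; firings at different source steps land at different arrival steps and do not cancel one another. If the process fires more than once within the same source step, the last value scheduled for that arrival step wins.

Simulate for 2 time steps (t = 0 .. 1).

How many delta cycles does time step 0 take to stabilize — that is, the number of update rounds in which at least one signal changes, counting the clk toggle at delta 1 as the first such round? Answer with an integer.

3

[bits: w6,w0,w7,w5,w1,w2,w10,w9,w4,w8,clk,w3]
t=0: Δ0=010100110000 Δ1=010100110010 Δ2=100100110010 Δ3=101100110010 | 3Δ
t=1: Δ0=101100110010 Δ1=101100110000 | 1Δ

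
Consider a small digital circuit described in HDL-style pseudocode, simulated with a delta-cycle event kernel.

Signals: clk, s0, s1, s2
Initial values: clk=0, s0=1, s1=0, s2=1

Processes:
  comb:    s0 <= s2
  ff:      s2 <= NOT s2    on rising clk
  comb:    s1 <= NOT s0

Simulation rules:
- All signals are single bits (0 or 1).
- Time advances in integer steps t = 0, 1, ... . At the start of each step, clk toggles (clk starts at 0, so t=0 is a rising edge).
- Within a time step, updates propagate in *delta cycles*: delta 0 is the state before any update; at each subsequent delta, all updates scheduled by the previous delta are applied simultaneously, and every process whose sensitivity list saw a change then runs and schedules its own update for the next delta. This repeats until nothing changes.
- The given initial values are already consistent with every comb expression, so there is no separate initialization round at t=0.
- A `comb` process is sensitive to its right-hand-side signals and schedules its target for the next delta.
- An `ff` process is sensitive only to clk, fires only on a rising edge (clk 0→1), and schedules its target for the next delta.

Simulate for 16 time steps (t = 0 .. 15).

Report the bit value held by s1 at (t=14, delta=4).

[bits: s2,s0,clk,s1]
t=0: Δ0=1100 Δ1=1110 Δ2=0110 Δ3=0010 Δ4=0011 | 4Δ
t=1: Δ0=0011 Δ1=0001 | 1Δ
t=2: Δ0=0001 Δ1=0011 Δ2=1011 Δ3=1111 Δ4=1110 | 4Δ
t=3: Δ0=1110 Δ1=1100 | 1Δ
t=4: Δ0=1100 Δ1=1110 Δ2=0110 Δ3=0010 Δ4=0011 | 4Δ
t=5: Δ0=0011 Δ1=0001 | 1Δ
t=6: Δ0=0001 Δ1=0011 Δ2=1011 Δ3=1111 Δ4=1110 | 4Δ
t=7: Δ0=1110 Δ1=1100 | 1Δ
t=8: Δ0=1100 Δ1=1110 Δ2=0110 Δ3=0010 Δ4=0011 | 4Δ
t=9: Δ0=0011 Δ1=0001 | 1Δ
t=10: Δ0=0001 Δ1=0011 Δ2=1011 Δ3=1111 Δ4=1110 | 4Δ
t=11: Δ0=1110 Δ1=1100 | 1Δ
t=12: Δ0=1100 Δ1=1110 Δ2=0110 Δ3=0010 Δ4=0011 | 4Δ
t=13: Δ0=0011 Δ1=0001 | 1Δ
t=14: Δ0=0001 Δ1=0011 Δ2=1011 Δ3=1111 Δ4=1110 | 4Δ
t=15: Δ0=1110 Δ1=1100 | 1Δ

0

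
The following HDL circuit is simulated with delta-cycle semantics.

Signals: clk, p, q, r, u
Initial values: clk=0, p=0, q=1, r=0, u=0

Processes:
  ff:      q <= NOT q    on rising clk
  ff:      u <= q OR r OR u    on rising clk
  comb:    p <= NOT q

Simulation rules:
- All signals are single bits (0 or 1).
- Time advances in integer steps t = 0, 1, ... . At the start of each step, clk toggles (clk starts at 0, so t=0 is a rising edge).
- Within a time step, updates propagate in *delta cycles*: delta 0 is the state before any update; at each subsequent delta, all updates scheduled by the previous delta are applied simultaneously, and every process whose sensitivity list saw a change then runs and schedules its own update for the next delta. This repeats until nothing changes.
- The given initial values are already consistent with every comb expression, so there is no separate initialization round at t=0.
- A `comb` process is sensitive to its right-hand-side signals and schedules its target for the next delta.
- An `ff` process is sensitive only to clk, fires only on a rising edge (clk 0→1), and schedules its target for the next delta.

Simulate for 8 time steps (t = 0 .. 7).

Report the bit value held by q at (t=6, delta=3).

t0.Δ0 r=0 clk=0 q=1 p=0 u=0
t0.Δ1 r=0 clk=1 q=1 p=0 u=0
t0.Δ2 r=0 clk=1 q=0 p=0 u=1
t0.Δ3 r=0 clk=1 q=0 p=1 u=1
t1.Δ0 r=0 clk=1 q=0 p=1 u=1
t1.Δ1 r=0 clk=0 q=0 p=1 u=1
t2.Δ0 r=0 clk=0 q=0 p=1 u=1
t2.Δ1 r=0 clk=1 q=0 p=1 u=1
t2.Δ2 r=0 clk=1 q=1 p=1 u=1
t2.Δ3 r=0 clk=1 q=1 p=0 u=1
t3.Δ0 r=0 clk=1 q=1 p=0 u=1
t3.Δ1 r=0 clk=0 q=1 p=0 u=1
t4.Δ0 r=0 clk=0 q=1 p=0 u=1
t4.Δ1 r=0 clk=1 q=1 p=0 u=1
t4.Δ2 r=0 clk=1 q=0 p=0 u=1
t4.Δ3 r=0 clk=1 q=0 p=1 u=1
t5.Δ0 r=0 clk=1 q=0 p=1 u=1
t5.Δ1 r=0 clk=0 q=0 p=1 u=1
t6.Δ0 r=0 clk=0 q=0 p=1 u=1
t6.Δ1 r=0 clk=1 q=0 p=1 u=1
t6.Δ2 r=0 clk=1 q=1 p=1 u=1
t6.Δ3 r=0 clk=1 q=1 p=0 u=1
t7.Δ0 r=0 clk=1 q=1 p=0 u=1
t7.Δ1 r=0 clk=0 q=1 p=0 u=1

1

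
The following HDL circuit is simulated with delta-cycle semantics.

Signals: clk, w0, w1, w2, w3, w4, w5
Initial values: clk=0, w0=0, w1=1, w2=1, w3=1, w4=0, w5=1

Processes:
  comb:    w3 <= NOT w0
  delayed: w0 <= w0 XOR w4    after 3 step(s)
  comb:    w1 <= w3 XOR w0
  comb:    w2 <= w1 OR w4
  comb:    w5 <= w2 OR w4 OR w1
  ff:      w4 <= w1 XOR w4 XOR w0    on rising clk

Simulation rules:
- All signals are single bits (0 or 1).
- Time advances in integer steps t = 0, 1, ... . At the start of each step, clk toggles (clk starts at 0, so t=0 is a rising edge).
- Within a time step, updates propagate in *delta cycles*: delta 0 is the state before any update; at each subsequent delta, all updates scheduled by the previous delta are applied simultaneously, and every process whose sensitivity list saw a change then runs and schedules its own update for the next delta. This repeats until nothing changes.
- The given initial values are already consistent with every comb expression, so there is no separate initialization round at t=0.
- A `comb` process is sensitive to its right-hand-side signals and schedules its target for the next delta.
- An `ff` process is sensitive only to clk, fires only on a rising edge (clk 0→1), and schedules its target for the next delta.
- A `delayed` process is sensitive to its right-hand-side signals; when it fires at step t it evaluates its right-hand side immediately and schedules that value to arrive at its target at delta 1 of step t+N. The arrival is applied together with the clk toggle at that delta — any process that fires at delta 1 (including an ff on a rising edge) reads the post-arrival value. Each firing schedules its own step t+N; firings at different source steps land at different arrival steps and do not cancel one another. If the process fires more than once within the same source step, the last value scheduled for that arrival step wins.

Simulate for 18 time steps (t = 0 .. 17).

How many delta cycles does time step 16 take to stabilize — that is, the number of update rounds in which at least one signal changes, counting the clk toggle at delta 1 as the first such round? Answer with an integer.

t=0 Δ0: w3=1 w1=1 w0=0 w2=1 clk=0 w4=0 w5=1
  Δ1: clk:0→1
  Δ2: w4:0→1
  (2Δ to stable)
t=1 Δ0: w3=1 w1=1 w0=0 w2=1 clk=1 w4=1 w5=1
  Δ1: clk:1→0
  (1Δ to stable)
t=2 Δ0: w3=1 w1=1 w0=0 w2=1 clk=0 w4=1 w5=1
  Δ1: clk:0→1
  Δ2: w4:1→0
  (2Δ to stable)
t=3 Δ0: w3=1 w1=1 w0=0 w2=1 clk=1 w4=0 w5=1
  Δ1: w0:0→1, clk:1→0
  Δ2: w3:1→0, w1:1→0
  Δ3: w1:0→1, w2:1→0
  Δ4: w2:0→1
  (4Δ to stable)
t=4 Δ0: w3=0 w1=1 w0=1 w2=1 clk=0 w4=0 w5=1
  Δ1: clk:0→1
  (1Δ to stable)
t=5 Δ0: w3=0 w1=1 w0=1 w2=1 clk=1 w4=0 w5=1
  Δ1: w0:1→0, clk:1→0
  Δ2: w3:0→1, w1:1→0
  Δ3: w1:0→1, w2:1→0
  Δ4: w2:0→1
  (4Δ to stable)
t=6 Δ0: w3=1 w1=1 w0=0 w2=1 clk=0 w4=0 w5=1
  Δ1: w0:0→1, clk:0→1
  Δ2: w3:1→0, w1:1→0
  Δ3: w1:0→1, w2:1→0
  Δ4: w2:0→1
  (4Δ to stable)
t=7 Δ0: w3=0 w1=1 w0=1 w2=1 clk=1 w4=0 w5=1
  Δ1: clk:1→0
  (1Δ to stable)
t=8 Δ0: w3=0 w1=1 w0=1 w2=1 clk=0 w4=0 w5=1
  Δ1: w0:1→0, clk:0→1
  Δ2: w3:0→1, w1:1→0, w4:0→1
  Δ3: w1:0→1
  (3Δ to stable)
t=9 Δ0: w3=1 w1=1 w0=0 w2=1 clk=1 w4=1 w5=1
  Δ1: w0:0→1, clk:1→0
  Δ2: w3:1→0, w1:1→0
  Δ3: w1:0→1
  (3Δ to stable)
t=10 Δ0: w3=0 w1=1 w0=1 w2=1 clk=0 w4=1 w5=1
  Δ1: clk:0→1
  (1Δ to stable)
t=11 Δ0: w3=0 w1=1 w0=1 w2=1 clk=1 w4=1 w5=1
  Δ1: clk:1→0
  (1Δ to stable)
t=12 Δ0: w3=0 w1=1 w0=1 w2=1 clk=0 w4=1 w5=1
  Δ1: w0:1→0, clk:0→1
  Δ2: w3:0→1, w1:1→0, w4:1→0
  Δ3: w1:0→1, w2:1→0
  Δ4: w2:0→1
  (4Δ to stable)
t=13 Δ0: w3=1 w1=1 w0=0 w2=1 clk=1 w4=0 w5=1
  Δ1: clk:1→0
  (1Δ to stable)
t=14 Δ0: w3=1 w1=1 w0=0 w2=1 clk=0 w4=0 w5=1
  Δ1: clk:0→1
  Δ2: w4:0→1
  (2Δ to stable)
t=15 Δ0: w3=1 w1=1 w0=0 w2=1 clk=1 w4=1 w5=1
  Δ1: clk:1→0
  (1Δ to stable)
t=16 Δ0: w3=1 w1=1 w0=0 w2=1 clk=0 w4=1 w5=1
  Δ1: clk:0→1
  Δ2: w4:1→0
  (2Δ to stable)
t=17 Δ0: w3=1 w1=1 w0=0 w2=1 clk=1 w4=0 w5=1
  Δ1: w0:0→1, clk:1→0
  Δ2: w3:1→0, w1:1→0
  Δ3: w1:0→1, w2:1→0
  Δ4: w2:0→1
  (4Δ to stable)

2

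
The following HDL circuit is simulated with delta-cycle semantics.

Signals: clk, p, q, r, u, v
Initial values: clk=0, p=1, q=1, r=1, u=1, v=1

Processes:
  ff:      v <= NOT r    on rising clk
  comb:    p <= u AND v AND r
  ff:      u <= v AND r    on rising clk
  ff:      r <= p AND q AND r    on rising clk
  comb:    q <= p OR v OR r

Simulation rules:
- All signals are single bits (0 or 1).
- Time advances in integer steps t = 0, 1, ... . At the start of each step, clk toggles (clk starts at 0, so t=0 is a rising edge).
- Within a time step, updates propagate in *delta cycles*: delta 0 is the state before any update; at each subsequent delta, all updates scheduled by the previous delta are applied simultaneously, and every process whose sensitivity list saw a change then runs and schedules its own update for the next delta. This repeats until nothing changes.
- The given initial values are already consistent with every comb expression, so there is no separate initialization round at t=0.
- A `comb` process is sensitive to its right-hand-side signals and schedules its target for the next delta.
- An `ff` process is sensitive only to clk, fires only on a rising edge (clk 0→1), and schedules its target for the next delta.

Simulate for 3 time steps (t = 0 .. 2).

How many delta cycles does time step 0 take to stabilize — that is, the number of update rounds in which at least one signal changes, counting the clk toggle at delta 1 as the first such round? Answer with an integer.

t=0 Δ0: p=1 r=1 u=1 clk=0 q=1 v=1
  Δ1: clk:0→1
  Δ2: v:1→0
  Δ3: p:1→0
  (3Δ to stable)
t=1 Δ0: p=0 r=1 u=1 clk=1 q=1 v=0
  Δ1: clk:1→0
  (1Δ to stable)
t=2 Δ0: p=0 r=1 u=1 clk=0 q=1 v=0
  Δ1: clk:0→1
  Δ2: r:1→0, u:1→0
  Δ3: q:1→0
  (3Δ to stable)

3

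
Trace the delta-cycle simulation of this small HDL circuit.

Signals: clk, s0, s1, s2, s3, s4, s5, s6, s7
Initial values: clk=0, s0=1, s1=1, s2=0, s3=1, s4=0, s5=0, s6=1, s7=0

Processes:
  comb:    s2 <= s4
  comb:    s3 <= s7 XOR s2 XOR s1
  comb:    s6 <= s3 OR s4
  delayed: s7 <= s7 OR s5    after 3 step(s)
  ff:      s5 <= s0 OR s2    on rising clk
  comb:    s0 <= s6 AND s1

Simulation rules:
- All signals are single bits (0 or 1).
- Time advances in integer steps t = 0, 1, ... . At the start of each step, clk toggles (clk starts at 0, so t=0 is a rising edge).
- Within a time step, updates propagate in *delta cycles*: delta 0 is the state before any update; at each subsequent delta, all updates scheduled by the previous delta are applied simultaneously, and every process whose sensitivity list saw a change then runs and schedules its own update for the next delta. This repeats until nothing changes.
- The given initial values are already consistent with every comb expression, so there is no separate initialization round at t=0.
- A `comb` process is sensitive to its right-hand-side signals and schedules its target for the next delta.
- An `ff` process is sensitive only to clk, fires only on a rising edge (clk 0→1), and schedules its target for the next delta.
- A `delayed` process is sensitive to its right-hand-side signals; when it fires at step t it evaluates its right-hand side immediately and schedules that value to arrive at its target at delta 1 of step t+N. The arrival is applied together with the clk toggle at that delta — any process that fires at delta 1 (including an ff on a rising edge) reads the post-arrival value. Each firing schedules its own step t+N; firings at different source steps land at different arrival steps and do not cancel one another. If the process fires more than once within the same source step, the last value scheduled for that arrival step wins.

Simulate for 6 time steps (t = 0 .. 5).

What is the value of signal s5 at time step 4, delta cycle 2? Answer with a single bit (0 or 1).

0

t0.Δ0 s6=1 s4=0 clk=0 s0=1 s2=0 s7=0 s1=1 s5=0 s3=1
t0.Δ1 s6=1 s4=0 clk=1 s0=1 s2=0 s7=0 s1=1 s5=0 s3=1
t0.Δ2 s6=1 s4=0 clk=1 s0=1 s2=0 s7=0 s1=1 s5=1 s3=1
t1.Δ0 s6=1 s4=0 clk=1 s0=1 s2=0 s7=0 s1=1 s5=1 s3=1
t1.Δ1 s6=1 s4=0 clk=0 s0=1 s2=0 s7=0 s1=1 s5=1 s3=1
t2.Δ0 s6=1 s4=0 clk=0 s0=1 s2=0 s7=0 s1=1 s5=1 s3=1
t2.Δ1 s6=1 s4=0 clk=1 s0=1 s2=0 s7=0 s1=1 s5=1 s3=1
t3.Δ0 s6=1 s4=0 clk=1 s0=1 s2=0 s7=0 s1=1 s5=1 s3=1
t3.Δ1 s6=1 s4=0 clk=0 s0=1 s2=0 s7=1 s1=1 s5=1 s3=1
t3.Δ2 s6=1 s4=0 clk=0 s0=1 s2=0 s7=1 s1=1 s5=1 s3=0
t3.Δ3 s6=0 s4=0 clk=0 s0=1 s2=0 s7=1 s1=1 s5=1 s3=0
t3.Δ4 s6=0 s4=0 clk=0 s0=0 s2=0 s7=1 s1=1 s5=1 s3=0
t4.Δ0 s6=0 s4=0 clk=0 s0=0 s2=0 s7=1 s1=1 s5=1 s3=0
t4.Δ1 s6=0 s4=0 clk=1 s0=0 s2=0 s7=1 s1=1 s5=1 s3=0
t4.Δ2 s6=0 s4=0 clk=1 s0=0 s2=0 s7=1 s1=1 s5=0 s3=0
t5.Δ0 s6=0 s4=0 clk=1 s0=0 s2=0 s7=1 s1=1 s5=0 s3=0
t5.Δ1 s6=0 s4=0 clk=0 s0=0 s2=0 s7=1 s1=1 s5=0 s3=0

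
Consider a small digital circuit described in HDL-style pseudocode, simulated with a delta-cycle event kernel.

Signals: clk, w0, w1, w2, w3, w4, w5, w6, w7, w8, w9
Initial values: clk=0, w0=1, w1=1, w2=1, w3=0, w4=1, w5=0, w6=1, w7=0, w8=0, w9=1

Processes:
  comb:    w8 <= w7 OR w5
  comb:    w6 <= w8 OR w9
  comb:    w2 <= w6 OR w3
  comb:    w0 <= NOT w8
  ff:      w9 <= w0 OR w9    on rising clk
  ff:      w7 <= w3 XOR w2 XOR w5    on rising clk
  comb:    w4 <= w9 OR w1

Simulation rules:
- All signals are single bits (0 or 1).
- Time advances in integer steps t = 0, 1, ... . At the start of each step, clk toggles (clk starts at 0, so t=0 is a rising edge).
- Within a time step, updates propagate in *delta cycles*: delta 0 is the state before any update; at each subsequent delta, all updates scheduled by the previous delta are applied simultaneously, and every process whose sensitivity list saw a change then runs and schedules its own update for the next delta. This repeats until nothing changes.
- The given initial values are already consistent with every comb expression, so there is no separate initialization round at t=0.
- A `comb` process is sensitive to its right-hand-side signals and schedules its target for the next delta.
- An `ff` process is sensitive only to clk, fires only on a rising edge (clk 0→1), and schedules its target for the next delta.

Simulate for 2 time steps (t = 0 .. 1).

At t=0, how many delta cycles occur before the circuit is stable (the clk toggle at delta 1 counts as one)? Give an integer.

4

t=0 Δ0: w9=1 w2=1 w4=1 w0=1 w1=1 w6=1 clk=0 w5=0 w3=0 w7=0 w8=0
  Δ1: clk:0→1
  Δ2: w7:0→1
  Δ3: w8:0→1
  Δ4: w0:1→0
  (4Δ to stable)
t=1 Δ0: w9=1 w2=1 w4=1 w0=0 w1=1 w6=1 clk=1 w5=0 w3=0 w7=1 w8=1
  Δ1: clk:1→0
  (1Δ to stable)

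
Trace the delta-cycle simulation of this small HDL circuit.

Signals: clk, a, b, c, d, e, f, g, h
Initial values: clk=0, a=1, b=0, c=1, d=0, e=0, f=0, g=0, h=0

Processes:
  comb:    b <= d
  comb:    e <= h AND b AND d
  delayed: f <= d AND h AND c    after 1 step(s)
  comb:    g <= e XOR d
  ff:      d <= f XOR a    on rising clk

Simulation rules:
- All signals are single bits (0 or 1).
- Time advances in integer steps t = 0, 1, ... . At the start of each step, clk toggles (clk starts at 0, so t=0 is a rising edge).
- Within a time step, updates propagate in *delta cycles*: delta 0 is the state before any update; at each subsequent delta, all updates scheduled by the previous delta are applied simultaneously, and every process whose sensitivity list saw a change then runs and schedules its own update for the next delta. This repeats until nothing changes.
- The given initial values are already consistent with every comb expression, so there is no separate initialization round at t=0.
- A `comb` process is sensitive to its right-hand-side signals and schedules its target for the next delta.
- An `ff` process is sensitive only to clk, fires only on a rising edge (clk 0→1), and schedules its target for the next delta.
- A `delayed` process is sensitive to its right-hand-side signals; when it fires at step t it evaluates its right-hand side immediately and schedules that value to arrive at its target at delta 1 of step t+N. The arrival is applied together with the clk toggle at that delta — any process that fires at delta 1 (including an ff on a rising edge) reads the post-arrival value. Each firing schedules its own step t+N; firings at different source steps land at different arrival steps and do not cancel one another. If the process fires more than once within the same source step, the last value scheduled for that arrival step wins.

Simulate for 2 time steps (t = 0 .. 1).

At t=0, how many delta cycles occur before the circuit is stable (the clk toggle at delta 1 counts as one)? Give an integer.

3

t=0 Δ0: b=0 d=0 h=0 e=0 g=0 c=1 a=1 clk=0 f=0
  Δ1: clk:0→1
  Δ2: d:0→1
  Δ3: b:0→1, g:0→1
  (3Δ to stable)
t=1 Δ0: b=1 d=1 h=0 e=0 g=1 c=1 a=1 clk=1 f=0
  Δ1: clk:1→0
  (1Δ to stable)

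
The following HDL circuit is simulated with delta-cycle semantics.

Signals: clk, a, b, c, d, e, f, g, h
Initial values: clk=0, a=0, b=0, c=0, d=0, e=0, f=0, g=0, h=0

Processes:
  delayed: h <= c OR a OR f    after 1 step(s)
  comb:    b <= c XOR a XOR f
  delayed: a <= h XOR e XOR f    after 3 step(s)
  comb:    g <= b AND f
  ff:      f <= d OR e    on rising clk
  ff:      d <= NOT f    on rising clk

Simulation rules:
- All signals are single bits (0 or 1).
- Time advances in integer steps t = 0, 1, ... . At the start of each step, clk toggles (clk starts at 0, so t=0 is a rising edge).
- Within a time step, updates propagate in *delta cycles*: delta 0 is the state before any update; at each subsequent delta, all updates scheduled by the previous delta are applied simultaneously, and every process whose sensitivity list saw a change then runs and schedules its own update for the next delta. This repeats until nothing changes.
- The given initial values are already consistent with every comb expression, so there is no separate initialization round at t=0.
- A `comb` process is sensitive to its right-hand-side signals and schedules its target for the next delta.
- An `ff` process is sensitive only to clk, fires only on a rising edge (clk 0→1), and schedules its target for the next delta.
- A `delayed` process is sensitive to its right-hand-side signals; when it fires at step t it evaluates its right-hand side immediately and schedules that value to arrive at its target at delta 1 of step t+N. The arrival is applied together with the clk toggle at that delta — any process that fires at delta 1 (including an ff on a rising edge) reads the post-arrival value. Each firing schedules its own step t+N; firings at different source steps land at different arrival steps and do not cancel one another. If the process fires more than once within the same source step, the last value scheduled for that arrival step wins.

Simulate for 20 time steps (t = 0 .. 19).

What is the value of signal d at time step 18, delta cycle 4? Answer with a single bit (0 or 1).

1

t=0 Δ0: clk=0 g=0 e=0 b=0 h=0 c=0 a=0 f=0 d=0
  Δ1: clk:0→1
  Δ2: d:0→1
  (2Δ to stable)
t=1 Δ0: clk=1 g=0 e=0 b=0 h=0 c=0 a=0 f=0 d=1
  Δ1: clk:1→0
  (1Δ to stable)
t=2 Δ0: clk=0 g=0 e=0 b=0 h=0 c=0 a=0 f=0 d=1
  Δ1: clk:0→1
  Δ2: f:0→1
  Δ3: b:0→1
  Δ4: g:0→1
  (4Δ to stable)
t=3 Δ0: clk=1 g=1 e=0 b=1 h=0 c=0 a=0 f=1 d=1
  Δ1: clk:1→0, h:0→1
  (1Δ to stable)
t=4 Δ0: clk=0 g=1 e=0 b=1 h=1 c=0 a=0 f=1 d=1
  Δ1: clk:0→1
  Δ2: d:1→0
  (2Δ to stable)
t=5 Δ0: clk=1 g=1 e=0 b=1 h=1 c=0 a=0 f=1 d=0
  Δ1: clk:1→0, a:0→1
  Δ2: b:1→0
  Δ3: g:1→0
  (3Δ to stable)
t=6 Δ0: clk=0 g=0 e=0 b=0 h=1 c=0 a=1 f=1 d=0
  Δ1: clk:0→1, a:1→0
  Δ2: b:0→1, f:1→0
  Δ3: b:1→0
  (3Δ to stable)
t=7 Δ0: clk=1 g=0 e=0 b=0 h=1 c=0 a=0 f=0 d=0
  Δ1: clk:1→0, h:1→0
  (1Δ to stable)
t=8 Δ0: clk=0 g=0 e=0 b=0 h=0 c=0 a=0 f=0 d=0
  Δ1: clk:0→1
  Δ2: d:0→1
  (2Δ to stable)
t=9 Δ0: clk=1 g=0 e=0 b=0 h=0 c=0 a=0 f=0 d=1
  Δ1: clk:1→0, a:0→1
  Δ2: b:0→1
  (2Δ to stable)
t=10 Δ0: clk=0 g=0 e=0 b=1 h=0 c=0 a=1 f=0 d=1
  Δ1: clk:0→1, h:0→1, a:1→0
  Δ2: b:1→0, f:0→1
  Δ3: b:0→1
  Δ4: g:0→1
  (4Δ to stable)
t=11 Δ0: clk=1 g=1 e=0 b=1 h=1 c=0 a=0 f=1 d=1
  Δ1: clk:1→0
  (1Δ to stable)
t=12 Δ0: clk=0 g=1 e=0 b=1 h=1 c=0 a=0 f=1 d=1
  Δ1: clk:0→1
  Δ2: d:1→0
  (2Δ to stable)
t=13 Δ0: clk=1 g=1 e=0 b=1 h=1 c=0 a=0 f=1 d=0
  Δ1: clk:1→0
  (1Δ to stable)
t=14 Δ0: clk=0 g=1 e=0 b=1 h=1 c=0 a=0 f=1 d=0
  Δ1: clk:0→1
  Δ2: f:1→0
  Δ3: g:1→0, b:1→0
  (3Δ to stable)
t=15 Δ0: clk=1 g=0 e=0 b=0 h=1 c=0 a=0 f=0 d=0
  Δ1: clk:1→0, h:1→0
  (1Δ to stable)
t=16 Δ0: clk=0 g=0 e=0 b=0 h=0 c=0 a=0 f=0 d=0
  Δ1: clk:0→1
  Δ2: d:0→1
  (2Δ to stable)
t=17 Δ0: clk=1 g=0 e=0 b=0 h=0 c=0 a=0 f=0 d=1
  Δ1: clk:1→0, a:0→1
  Δ2: b:0→1
  (2Δ to stable)
t=18 Δ0: clk=0 g=0 e=0 b=1 h=0 c=0 a=1 f=0 d=1
  Δ1: clk:0→1, h:0→1, a:1→0
  Δ2: b:1→0, f:0→1
  Δ3: b:0→1
  Δ4: g:0→1
  (4Δ to stable)
t=19 Δ0: clk=1 g=1 e=0 b=1 h=1 c=0 a=0 f=1 d=1
  Δ1: clk:1→0
  (1Δ to stable)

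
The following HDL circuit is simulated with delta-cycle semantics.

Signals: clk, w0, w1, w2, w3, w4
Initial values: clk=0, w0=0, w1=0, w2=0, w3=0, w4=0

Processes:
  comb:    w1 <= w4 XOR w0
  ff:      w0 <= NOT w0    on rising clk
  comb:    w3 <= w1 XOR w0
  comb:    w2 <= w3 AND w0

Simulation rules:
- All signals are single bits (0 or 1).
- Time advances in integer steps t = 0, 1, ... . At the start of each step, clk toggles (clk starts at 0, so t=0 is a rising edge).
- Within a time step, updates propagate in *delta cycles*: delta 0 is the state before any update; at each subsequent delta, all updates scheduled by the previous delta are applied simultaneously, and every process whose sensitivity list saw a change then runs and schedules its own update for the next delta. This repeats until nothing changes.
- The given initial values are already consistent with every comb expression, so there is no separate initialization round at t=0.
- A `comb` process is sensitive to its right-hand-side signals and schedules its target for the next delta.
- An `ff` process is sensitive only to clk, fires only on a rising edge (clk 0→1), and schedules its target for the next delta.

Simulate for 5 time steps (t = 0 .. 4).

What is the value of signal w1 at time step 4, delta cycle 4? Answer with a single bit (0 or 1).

1

t=0 Δ0: w0=0 w2=0 w4=0 w3=0 clk=0 w1=0
  Δ1: clk:0→1
  Δ2: w0:0→1
  Δ3: w3:0→1, w1:0→1
  Δ4: w2:0→1, w3:1→0
  Δ5: w2:1→0
  (5Δ to stable)
t=1 Δ0: w0=1 w2=0 w4=0 w3=0 clk=1 w1=1
  Δ1: clk:1→0
  (1Δ to stable)
t=2 Δ0: w0=1 w2=0 w4=0 w3=0 clk=0 w1=1
  Δ1: clk:0→1
  Δ2: w0:1→0
  Δ3: w3:0→1, w1:1→0
  Δ4: w3:1→0
  (4Δ to stable)
t=3 Δ0: w0=0 w2=0 w4=0 w3=0 clk=1 w1=0
  Δ1: clk:1→0
  (1Δ to stable)
t=4 Δ0: w0=0 w2=0 w4=0 w3=0 clk=0 w1=0
  Δ1: clk:0→1
  Δ2: w0:0→1
  Δ3: w3:0→1, w1:0→1
  Δ4: w2:0→1, w3:1→0
  Δ5: w2:1→0
  (5Δ to stable)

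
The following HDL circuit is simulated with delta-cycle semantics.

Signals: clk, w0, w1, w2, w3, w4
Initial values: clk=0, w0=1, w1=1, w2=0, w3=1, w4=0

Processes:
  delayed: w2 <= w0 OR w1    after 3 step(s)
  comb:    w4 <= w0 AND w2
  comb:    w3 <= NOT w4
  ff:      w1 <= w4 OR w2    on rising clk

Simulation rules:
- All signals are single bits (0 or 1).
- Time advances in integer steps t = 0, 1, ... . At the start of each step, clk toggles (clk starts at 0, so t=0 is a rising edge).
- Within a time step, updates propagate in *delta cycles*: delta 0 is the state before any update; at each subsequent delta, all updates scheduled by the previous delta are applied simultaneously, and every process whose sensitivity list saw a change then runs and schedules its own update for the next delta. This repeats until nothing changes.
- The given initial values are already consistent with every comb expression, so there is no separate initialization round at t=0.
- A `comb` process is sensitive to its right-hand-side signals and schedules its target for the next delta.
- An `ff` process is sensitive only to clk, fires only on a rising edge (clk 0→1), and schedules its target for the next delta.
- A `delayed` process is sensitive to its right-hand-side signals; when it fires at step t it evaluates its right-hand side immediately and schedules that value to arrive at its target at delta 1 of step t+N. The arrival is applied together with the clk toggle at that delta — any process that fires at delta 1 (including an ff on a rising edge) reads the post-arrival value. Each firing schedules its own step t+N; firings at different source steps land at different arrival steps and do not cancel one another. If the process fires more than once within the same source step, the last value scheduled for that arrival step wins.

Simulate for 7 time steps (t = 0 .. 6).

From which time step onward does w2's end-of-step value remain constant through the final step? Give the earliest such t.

t0.Δ0 clk=0 w2=0 w0=1 w4=0 w1=1 w3=1
t0.Δ1 clk=1 w2=0 w0=1 w4=0 w1=1 w3=1
t0.Δ2 clk=1 w2=0 w0=1 w4=0 w1=0 w3=1
t1.Δ0 clk=1 w2=0 w0=1 w4=0 w1=0 w3=1
t1.Δ1 clk=0 w2=0 w0=1 w4=0 w1=0 w3=1
t2.Δ0 clk=0 w2=0 w0=1 w4=0 w1=0 w3=1
t2.Δ1 clk=1 w2=0 w0=1 w4=0 w1=0 w3=1
t3.Δ0 clk=1 w2=0 w0=1 w4=0 w1=0 w3=1
t3.Δ1 clk=0 w2=1 w0=1 w4=0 w1=0 w3=1
t3.Δ2 clk=0 w2=1 w0=1 w4=1 w1=0 w3=1
t3.Δ3 clk=0 w2=1 w0=1 w4=1 w1=0 w3=0
t4.Δ0 clk=0 w2=1 w0=1 w4=1 w1=0 w3=0
t4.Δ1 clk=1 w2=1 w0=1 w4=1 w1=0 w3=0
t4.Δ2 clk=1 w2=1 w0=1 w4=1 w1=1 w3=0
t5.Δ0 clk=1 w2=1 w0=1 w4=1 w1=1 w3=0
t5.Δ1 clk=0 w2=1 w0=1 w4=1 w1=1 w3=0
t6.Δ0 clk=0 w2=1 w0=1 w4=1 w1=1 w3=0
t6.Δ1 clk=1 w2=1 w0=1 w4=1 w1=1 w3=0

3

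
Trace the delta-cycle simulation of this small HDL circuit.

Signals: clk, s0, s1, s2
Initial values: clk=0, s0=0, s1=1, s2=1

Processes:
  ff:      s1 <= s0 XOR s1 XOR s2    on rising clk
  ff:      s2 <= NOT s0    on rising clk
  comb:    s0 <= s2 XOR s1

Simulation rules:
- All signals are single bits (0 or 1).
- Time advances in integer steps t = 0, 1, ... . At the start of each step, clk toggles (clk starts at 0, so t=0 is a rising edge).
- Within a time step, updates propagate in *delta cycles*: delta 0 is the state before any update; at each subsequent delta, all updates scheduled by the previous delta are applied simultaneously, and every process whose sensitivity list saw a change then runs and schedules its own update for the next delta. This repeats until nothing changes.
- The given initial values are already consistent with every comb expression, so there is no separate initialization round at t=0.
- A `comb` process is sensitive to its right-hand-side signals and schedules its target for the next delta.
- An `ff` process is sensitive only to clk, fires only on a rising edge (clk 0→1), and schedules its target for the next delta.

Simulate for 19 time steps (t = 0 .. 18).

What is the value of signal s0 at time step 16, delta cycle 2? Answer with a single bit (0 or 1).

t=0 Δ0: clk=0 s1=1 s2=1 s0=0
  Δ1: clk:0→1
  Δ2: s1:1→0
  Δ3: s0:0→1
  (3Δ to stable)
t=1 Δ0: clk=1 s1=0 s2=1 s0=1
  Δ1: clk:1→0
  (1Δ to stable)
t=2 Δ0: clk=0 s1=0 s2=1 s0=1
  Δ1: clk:0→1
  Δ2: s2:1→0
  Δ3: s0:1→0
  (3Δ to stable)
t=3 Δ0: clk=1 s1=0 s2=0 s0=0
  Δ1: clk:1→0
  (1Δ to stable)
t=4 Δ0: clk=0 s1=0 s2=0 s0=0
  Δ1: clk:0→1
  Δ2: s2:0→1
  Δ3: s0:0→1
  (3Δ to stable)
t=5 Δ0: clk=1 s1=0 s2=1 s0=1
  Δ1: clk:1→0
  (1Δ to stable)
t=6 Δ0: clk=0 s1=0 s2=1 s0=1
  Δ1: clk:0→1
  Δ2: s2:1→0
  Δ3: s0:1→0
  (3Δ to stable)
t=7 Δ0: clk=1 s1=0 s2=0 s0=0
  Δ1: clk:1→0
  (1Δ to stable)
t=8 Δ0: clk=0 s1=0 s2=0 s0=0
  Δ1: clk:0→1
  Δ2: s2:0→1
  Δ3: s0:0→1
  (3Δ to stable)
t=9 Δ0: clk=1 s1=0 s2=1 s0=1
  Δ1: clk:1→0
  (1Δ to stable)
t=10 Δ0: clk=0 s1=0 s2=1 s0=1
  Δ1: clk:0→1
  Δ2: s2:1→0
  Δ3: s0:1→0
  (3Δ to stable)
t=11 Δ0: clk=1 s1=0 s2=0 s0=0
  Δ1: clk:1→0
  (1Δ to stable)
t=12 Δ0: clk=0 s1=0 s2=0 s0=0
  Δ1: clk:0→1
  Δ2: s2:0→1
  Δ3: s0:0→1
  (3Δ to stable)
t=13 Δ0: clk=1 s1=0 s2=1 s0=1
  Δ1: clk:1→0
  (1Δ to stable)
t=14 Δ0: clk=0 s1=0 s2=1 s0=1
  Δ1: clk:0→1
  Δ2: s2:1→0
  Δ3: s0:1→0
  (3Δ to stable)
t=15 Δ0: clk=1 s1=0 s2=0 s0=0
  Δ1: clk:1→0
  (1Δ to stable)
t=16 Δ0: clk=0 s1=0 s2=0 s0=0
  Δ1: clk:0→1
  Δ2: s2:0→1
  Δ3: s0:0→1
  (3Δ to stable)
t=17 Δ0: clk=1 s1=0 s2=1 s0=1
  Δ1: clk:1→0
  (1Δ to stable)
t=18 Δ0: clk=0 s1=0 s2=1 s0=1
  Δ1: clk:0→1
  Δ2: s2:1→0
  Δ3: s0:1→0
  (3Δ to stable)

0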